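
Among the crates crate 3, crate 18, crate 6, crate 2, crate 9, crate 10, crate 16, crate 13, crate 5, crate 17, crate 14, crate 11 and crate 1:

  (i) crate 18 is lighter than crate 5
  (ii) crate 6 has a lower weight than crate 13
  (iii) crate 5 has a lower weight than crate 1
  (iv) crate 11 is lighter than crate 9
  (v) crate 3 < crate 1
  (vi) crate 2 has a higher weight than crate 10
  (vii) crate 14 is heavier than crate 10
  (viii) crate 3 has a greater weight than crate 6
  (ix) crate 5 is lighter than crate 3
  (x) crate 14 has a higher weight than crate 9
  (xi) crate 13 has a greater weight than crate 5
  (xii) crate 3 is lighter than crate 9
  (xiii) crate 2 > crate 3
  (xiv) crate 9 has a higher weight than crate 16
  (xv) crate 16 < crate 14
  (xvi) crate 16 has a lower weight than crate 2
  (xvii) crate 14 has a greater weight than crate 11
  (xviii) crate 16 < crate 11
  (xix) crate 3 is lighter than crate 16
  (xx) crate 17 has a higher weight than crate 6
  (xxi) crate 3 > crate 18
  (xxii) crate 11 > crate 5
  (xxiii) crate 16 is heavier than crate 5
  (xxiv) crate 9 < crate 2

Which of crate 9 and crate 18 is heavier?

crate 9

The relevant relations are crate 18 < crate 5; crate 5 < crate 3; crate 3 < crate 16; crate 16 < crate 11; crate 11 < crate 9.
Chaining these gives crate 18 < crate 5 < crate 3 < crate 16 < crate 11 < crate 9.
So crate 18 < crate 9; crate 9 is the heavier of the two.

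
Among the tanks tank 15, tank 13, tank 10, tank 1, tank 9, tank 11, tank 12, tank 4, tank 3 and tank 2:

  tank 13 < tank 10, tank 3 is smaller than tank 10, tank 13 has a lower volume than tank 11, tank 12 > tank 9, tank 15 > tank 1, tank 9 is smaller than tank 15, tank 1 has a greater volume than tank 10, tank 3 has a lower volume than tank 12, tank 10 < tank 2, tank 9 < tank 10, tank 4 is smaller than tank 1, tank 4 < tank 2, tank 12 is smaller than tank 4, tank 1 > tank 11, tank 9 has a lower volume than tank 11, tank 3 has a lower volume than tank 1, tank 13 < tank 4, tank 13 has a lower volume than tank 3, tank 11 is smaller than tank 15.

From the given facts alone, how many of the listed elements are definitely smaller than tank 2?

The elements the relations force below tank 2 are tank 13, tank 9, tank 3, tank 12, tank 4, tank 10 — no chain reaches any other.
That is 6.

6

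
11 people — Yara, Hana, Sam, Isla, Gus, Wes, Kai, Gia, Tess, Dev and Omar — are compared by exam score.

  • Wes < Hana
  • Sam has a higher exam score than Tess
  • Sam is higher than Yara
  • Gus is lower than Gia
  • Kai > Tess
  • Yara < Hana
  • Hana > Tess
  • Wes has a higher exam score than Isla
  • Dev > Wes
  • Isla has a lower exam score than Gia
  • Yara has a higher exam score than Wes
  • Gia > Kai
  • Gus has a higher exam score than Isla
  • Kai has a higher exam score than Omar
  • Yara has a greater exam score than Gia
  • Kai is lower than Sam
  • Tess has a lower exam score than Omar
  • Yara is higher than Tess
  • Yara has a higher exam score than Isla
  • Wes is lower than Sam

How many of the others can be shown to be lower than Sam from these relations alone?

8

The elements the relations force below Sam are Isla, Tess, Wes, Gus, Omar, Kai, Gia, Yara — no chain reaches any other.
That is 8.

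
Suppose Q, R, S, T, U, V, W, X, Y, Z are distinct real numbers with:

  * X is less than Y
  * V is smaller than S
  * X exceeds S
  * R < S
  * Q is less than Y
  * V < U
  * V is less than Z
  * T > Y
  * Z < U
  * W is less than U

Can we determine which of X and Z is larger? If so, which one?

undetermined

Following every chain through Z: above Z we get U; below Z we get V.
X is not reached, and no chain runs the other way from X to Z.
So the given relations leave the order of Z and X undetermined.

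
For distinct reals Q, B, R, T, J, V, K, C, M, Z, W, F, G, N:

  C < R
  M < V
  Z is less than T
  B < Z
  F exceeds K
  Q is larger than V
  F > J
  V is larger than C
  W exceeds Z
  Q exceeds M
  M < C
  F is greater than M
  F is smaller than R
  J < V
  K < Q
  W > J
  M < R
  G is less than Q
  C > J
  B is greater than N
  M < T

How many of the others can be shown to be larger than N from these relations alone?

Directly above N: B.
One step further: Z (2 so far).
One step further: W, T (4 so far).
Nothing else is reachable above N; 4 in all.

4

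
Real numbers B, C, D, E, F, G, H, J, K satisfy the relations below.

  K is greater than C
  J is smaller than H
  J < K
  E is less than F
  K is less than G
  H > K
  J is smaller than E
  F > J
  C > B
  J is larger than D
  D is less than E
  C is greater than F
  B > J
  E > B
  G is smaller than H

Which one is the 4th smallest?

E

The consecutive relations fix a unique order: D < J < B < E < F < C < K < G < H.
Counting 4 from the smallest end gives E.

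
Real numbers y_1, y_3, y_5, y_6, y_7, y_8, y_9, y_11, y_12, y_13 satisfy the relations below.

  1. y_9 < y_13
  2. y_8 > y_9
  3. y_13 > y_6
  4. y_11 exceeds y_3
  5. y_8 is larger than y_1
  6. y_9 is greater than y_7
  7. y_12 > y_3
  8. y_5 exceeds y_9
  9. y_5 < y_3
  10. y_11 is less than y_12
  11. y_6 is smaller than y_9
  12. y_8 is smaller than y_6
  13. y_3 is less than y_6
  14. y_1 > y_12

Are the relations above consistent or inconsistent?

Chaining the given relations yields y_9 < y_5 < y_3 < y_11 < y_12 < y_1 < y_8 < y_6, so y_9 < y_6. But one relation states y_6 < y_9. These cannot both hold.

inconsistent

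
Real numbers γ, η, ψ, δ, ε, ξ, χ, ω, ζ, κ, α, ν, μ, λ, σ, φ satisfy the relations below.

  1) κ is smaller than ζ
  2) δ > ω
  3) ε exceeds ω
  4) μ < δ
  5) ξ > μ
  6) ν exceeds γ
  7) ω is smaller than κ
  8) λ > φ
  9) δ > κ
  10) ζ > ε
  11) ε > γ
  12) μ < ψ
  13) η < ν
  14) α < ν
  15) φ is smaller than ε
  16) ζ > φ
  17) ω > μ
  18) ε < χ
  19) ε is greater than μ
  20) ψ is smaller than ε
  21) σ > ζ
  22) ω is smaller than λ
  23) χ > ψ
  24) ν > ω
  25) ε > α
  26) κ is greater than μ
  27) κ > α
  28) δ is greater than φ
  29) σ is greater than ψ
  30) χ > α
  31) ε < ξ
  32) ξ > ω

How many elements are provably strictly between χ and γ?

1

Chaining upward from γ reaches: ν, ε, ζ, ξ, σ.
Chaining downward from χ reaches: α, φ, μ, ψ, ω, ε.
Strictly between γ and χ are those in both lists: ε — 1 element.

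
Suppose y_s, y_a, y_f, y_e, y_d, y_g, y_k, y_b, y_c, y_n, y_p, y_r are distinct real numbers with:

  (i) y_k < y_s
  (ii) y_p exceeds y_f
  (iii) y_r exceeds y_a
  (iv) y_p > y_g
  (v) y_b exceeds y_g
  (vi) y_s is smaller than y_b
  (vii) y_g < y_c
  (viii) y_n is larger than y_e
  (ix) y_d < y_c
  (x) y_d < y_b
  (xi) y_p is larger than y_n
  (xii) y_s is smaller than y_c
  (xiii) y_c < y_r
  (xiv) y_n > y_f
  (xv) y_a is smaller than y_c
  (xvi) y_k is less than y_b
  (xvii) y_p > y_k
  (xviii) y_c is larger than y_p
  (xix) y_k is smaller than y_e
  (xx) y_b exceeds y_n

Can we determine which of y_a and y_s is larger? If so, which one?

Following every chain through y_a: above y_a we get y_c, y_r.
y_s is not reached, and no chain runs the other way from y_s to y_a.
So the given relations leave the order of y_a and y_s undetermined.

undetermined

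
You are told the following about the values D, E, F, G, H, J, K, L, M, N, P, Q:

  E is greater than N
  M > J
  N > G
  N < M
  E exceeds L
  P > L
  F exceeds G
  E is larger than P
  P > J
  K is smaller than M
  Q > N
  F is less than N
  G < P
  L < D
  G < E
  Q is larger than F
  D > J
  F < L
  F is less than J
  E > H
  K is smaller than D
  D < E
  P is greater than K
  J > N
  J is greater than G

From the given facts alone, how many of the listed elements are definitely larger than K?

4

Directly above K: D, M, P.
One step further: E (4 so far).
Nothing else is reachable above K; 4 in all.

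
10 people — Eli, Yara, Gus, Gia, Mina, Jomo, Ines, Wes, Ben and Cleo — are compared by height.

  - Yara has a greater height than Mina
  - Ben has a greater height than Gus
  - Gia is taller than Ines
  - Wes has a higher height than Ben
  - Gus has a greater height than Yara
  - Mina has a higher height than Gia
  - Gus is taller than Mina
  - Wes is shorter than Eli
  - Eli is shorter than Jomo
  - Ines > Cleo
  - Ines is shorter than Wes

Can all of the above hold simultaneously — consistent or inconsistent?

The single ordering Cleo < Ines < Gia < Mina < Yara < Gus < Ben < Wes < Eli < Jomo satisfies every listed relation, so no contradiction arises.

consistent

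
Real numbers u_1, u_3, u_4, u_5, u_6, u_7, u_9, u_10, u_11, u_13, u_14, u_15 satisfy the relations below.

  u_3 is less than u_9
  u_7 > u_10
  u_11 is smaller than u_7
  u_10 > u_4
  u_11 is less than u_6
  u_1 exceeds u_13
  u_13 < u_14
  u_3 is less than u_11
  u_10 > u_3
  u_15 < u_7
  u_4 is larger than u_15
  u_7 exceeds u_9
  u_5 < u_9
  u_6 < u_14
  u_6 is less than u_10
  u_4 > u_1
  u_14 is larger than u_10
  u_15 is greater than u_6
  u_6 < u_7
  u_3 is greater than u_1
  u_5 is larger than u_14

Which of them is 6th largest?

Piecing the relations together gives one ordering: u_13 < u_1 < u_3 < u_11 < u_6 < u_15 < u_4 < u_10 < u_14 < u_5 < u_9 < u_7.
Counting 6 from the largest end gives u_4.

u_4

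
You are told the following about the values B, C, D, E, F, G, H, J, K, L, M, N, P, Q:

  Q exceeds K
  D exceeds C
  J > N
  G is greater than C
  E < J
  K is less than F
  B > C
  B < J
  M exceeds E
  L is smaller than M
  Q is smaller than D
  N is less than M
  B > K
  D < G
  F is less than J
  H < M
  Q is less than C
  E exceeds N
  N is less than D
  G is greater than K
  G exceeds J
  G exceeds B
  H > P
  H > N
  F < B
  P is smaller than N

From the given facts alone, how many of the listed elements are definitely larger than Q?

5

From Q the given relations immediately reach C, D.
From those, B, G — 4 in total.
From those, J — 5 in total.
Nothing else is reachable above Q; 5 in all.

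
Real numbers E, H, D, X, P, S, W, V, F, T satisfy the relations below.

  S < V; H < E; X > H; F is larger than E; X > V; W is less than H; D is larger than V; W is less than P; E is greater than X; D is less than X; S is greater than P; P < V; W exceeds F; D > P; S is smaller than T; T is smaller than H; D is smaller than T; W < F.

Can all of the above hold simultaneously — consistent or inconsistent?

inconsistent

We have F < W stated directly, yet also W < P < S < V < D < T < H < X < E < F by chaining the others — so W < F. Contradiction.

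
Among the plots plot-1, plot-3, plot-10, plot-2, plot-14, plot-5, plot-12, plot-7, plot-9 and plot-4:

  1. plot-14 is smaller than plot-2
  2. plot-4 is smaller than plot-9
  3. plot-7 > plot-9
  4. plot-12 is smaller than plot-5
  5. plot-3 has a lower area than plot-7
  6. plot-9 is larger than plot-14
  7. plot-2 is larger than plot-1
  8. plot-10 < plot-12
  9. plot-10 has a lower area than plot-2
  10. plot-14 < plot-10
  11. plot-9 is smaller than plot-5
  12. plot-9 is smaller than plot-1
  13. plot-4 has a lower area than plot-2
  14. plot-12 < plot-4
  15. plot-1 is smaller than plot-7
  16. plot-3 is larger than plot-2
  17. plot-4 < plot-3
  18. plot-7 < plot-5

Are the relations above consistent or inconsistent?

The single ordering plot-14 < plot-10 < plot-12 < plot-4 < plot-9 < plot-1 < plot-2 < plot-3 < plot-7 < plot-5 satisfies every listed relation, so no contradiction arises.

consistent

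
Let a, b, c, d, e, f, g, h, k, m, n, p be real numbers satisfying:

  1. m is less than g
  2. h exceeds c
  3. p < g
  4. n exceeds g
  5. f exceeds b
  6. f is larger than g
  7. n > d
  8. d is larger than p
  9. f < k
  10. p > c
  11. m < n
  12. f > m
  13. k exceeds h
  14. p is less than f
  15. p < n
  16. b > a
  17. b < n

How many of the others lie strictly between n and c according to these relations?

3

Chaining upward from c reaches: p, g, h, f, k, d.
Chaining downward from n reaches: a, p, m, g, b, d.
Strictly between c and n are those in both lists: p, g, d — 3 elements.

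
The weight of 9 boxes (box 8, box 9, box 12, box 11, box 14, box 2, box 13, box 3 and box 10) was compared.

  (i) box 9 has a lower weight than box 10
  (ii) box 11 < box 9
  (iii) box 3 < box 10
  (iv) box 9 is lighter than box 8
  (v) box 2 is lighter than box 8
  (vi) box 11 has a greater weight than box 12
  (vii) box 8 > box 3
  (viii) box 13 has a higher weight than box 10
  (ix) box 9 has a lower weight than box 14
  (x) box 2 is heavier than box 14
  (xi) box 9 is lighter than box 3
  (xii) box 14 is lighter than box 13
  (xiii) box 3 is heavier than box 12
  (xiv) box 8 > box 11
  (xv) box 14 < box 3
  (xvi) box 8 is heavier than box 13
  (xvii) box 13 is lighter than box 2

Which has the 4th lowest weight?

The consecutive relations fix a unique order: box 12 < box 11 < box 9 < box 14 < box 3 < box 10 < box 13 < box 2 < box 8.
Counting 4 from the smallest end gives box 14.

box 14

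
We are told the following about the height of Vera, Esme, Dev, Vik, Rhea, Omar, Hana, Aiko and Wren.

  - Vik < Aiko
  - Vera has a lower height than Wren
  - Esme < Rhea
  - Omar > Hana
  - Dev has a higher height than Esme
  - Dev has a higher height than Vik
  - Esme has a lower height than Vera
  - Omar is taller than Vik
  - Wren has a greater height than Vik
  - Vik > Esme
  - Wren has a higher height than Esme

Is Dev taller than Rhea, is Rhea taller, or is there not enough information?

undetermined

Following every chain through Rhea: below Rhea we get Esme.
Dev is not reached, and no chain runs the other way from Dev to Rhea.
So the given relations leave the order of Rhea and Dev undetermined.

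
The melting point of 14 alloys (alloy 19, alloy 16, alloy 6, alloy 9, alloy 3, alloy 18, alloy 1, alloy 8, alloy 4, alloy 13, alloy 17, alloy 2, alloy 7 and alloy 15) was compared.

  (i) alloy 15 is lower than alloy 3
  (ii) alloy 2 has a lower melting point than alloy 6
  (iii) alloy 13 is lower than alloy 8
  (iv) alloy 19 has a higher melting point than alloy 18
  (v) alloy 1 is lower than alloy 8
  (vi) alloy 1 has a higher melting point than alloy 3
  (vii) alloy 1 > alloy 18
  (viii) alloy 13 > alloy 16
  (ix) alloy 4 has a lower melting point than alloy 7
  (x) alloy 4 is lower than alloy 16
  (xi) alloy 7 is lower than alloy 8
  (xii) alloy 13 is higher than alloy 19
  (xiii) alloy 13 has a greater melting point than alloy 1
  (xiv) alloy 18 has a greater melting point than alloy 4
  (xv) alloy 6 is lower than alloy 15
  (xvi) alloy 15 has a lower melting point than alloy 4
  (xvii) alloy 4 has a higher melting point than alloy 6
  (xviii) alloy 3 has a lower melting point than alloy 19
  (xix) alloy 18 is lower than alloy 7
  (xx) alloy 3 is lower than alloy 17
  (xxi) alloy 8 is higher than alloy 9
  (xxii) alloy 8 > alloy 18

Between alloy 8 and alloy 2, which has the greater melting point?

alloy 8

Chaining the given relations: alloy 2 < alloy 6 < alloy 15 < alloy 4 < alloy 16 < alloy 13 < alloy 8.
So alloy 2 < alloy 8; alloy 8 is the higher of the two.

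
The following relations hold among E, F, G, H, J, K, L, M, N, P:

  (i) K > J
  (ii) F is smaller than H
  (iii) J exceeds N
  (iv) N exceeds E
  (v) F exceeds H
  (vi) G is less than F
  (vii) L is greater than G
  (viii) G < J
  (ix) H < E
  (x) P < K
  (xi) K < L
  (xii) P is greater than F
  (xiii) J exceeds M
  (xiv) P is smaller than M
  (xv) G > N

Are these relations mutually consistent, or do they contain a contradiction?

inconsistent

Chaining the given relations yields H < E < N < G < F, so H < F. But one relation states F < H. These cannot both hold.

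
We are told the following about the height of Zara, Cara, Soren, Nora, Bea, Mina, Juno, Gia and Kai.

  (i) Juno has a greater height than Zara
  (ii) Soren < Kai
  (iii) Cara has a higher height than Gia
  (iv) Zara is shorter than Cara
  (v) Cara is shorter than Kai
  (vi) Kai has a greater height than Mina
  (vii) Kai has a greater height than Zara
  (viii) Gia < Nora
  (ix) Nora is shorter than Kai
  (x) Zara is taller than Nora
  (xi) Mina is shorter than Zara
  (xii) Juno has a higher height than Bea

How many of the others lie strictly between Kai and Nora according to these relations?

2

The relations place Nora below Kai. An element lies strictly between them when it is forced above Nora and also forced below Kai.
Above Nora: {Zara, Juno, Cara}. Below Kai: {Soren, Gia, Mina, Zara, Cara}.
Intersection: {Zara, Cara} — 2.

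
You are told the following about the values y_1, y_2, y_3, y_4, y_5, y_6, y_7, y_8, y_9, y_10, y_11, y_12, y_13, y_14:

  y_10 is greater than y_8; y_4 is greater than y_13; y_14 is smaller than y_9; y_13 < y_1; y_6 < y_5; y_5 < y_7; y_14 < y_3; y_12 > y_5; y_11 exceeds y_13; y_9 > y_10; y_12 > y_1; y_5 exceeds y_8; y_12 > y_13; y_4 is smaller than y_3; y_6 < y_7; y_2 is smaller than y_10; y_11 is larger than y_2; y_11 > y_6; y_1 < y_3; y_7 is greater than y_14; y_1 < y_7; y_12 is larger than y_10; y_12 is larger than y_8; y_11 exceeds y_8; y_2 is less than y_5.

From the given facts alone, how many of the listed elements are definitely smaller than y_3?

From y_3 the given relations immediately reach y_14, y_1, y_4.
From those, y_13 — 4 in total.
Nothing else is reachable below y_3; 4 in all.

4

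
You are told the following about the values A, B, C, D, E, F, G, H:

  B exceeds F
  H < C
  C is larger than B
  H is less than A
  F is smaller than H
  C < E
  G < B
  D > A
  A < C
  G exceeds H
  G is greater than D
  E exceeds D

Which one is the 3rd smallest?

The consecutive relations fix a unique order: F < H < A < D < G < B < C < E.
Counting 3 from the smallest end gives A.

A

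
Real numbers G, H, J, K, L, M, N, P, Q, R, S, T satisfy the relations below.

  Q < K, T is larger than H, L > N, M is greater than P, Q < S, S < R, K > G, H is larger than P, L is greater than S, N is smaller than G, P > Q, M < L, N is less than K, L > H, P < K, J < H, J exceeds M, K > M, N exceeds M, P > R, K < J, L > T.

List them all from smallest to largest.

Nothing is placed below Q, so it is least; from there Q < S; S < R; R < P; P < M; M < N; N < G; G < K; K < J; J < H; H < T; T < L, each given directly.

Q < S < R < P < M < N < G < K < J < H < T < L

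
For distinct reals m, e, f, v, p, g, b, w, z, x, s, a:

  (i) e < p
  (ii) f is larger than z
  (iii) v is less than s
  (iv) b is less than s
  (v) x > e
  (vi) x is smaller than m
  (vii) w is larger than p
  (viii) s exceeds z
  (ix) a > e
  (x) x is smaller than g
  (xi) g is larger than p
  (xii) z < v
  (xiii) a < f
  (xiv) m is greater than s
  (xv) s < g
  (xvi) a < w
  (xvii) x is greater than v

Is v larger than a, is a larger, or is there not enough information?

undetermined

Following every chain through a: above a we get f, w; below a we get e.
v is not reached, and no chain runs the other way from v to a.
So the given relations leave the order of a and v undetermined.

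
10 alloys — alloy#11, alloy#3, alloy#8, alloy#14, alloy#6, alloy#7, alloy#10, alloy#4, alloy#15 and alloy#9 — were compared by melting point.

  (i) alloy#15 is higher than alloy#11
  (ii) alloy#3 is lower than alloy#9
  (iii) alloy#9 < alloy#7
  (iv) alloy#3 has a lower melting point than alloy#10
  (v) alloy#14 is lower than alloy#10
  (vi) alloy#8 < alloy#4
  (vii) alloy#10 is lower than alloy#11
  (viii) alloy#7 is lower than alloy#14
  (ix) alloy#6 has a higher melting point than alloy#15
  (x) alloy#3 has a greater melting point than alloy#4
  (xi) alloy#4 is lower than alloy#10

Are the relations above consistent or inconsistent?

consistent

The single ordering alloy#8 < alloy#4 < alloy#3 < alloy#9 < alloy#7 < alloy#14 < alloy#10 < alloy#11 < alloy#15 < alloy#6 satisfies every listed relation, so no contradiction arises.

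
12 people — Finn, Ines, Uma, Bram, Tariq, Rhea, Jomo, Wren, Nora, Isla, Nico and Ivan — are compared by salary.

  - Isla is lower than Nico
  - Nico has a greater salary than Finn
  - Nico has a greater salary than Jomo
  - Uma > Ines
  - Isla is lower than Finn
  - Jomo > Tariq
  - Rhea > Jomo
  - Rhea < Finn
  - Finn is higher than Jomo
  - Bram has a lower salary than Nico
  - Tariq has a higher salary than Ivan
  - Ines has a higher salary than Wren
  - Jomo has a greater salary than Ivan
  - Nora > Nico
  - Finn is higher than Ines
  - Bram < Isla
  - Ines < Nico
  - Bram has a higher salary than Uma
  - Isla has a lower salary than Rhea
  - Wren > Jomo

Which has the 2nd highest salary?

Nico

Piecing the relations together gives one ordering: Ivan < Tariq < Jomo < Wren < Ines < Uma < Bram < Isla < Rhea < Finn < Nico < Nora.
Counting 2 from the largest end gives Nico.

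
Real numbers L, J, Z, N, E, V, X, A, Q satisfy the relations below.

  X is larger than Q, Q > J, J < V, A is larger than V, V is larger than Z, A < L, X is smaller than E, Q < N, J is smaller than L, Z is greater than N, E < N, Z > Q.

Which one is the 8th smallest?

A

Piecing the relations together gives one ordering: J < Q < X < E < N < Z < V < A < L.
The 8th smallest is A.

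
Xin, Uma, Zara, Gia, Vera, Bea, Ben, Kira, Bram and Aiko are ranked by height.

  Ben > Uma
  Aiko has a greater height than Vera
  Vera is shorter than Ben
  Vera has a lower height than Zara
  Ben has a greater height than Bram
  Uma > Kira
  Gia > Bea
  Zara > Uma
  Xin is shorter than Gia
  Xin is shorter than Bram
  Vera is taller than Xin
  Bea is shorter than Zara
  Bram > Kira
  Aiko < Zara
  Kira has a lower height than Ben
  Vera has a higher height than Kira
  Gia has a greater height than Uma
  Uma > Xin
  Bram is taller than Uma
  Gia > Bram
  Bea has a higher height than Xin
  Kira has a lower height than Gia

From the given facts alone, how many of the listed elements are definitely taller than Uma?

4

From Uma the given relations immediately reach Bram, Ben, Gia, Zara.
Nothing else is reachable above Uma; 4 in all.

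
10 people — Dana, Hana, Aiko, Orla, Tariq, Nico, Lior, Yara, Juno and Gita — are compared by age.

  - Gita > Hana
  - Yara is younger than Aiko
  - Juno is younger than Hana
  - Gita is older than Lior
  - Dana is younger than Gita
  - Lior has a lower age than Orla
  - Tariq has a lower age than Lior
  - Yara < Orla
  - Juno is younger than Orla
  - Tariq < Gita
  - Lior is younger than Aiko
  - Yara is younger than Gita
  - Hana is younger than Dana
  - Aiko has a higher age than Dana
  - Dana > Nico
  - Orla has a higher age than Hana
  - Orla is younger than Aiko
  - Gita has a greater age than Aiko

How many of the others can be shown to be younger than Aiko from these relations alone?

The elements the relations force below Aiko are Tariq, Juno, Nico, Yara, Hana, Lior, Dana, Orla — no chain reaches any other.
That is 8.

8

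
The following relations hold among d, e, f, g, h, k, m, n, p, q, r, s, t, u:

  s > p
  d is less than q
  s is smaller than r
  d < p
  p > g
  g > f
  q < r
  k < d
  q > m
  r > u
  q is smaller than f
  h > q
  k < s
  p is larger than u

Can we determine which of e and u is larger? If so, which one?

undetermined

Following every chain through e: nothing is chained to e.
u is not reached, and no chain runs the other way from u to e.
So the given relations leave the order of e and u undetermined.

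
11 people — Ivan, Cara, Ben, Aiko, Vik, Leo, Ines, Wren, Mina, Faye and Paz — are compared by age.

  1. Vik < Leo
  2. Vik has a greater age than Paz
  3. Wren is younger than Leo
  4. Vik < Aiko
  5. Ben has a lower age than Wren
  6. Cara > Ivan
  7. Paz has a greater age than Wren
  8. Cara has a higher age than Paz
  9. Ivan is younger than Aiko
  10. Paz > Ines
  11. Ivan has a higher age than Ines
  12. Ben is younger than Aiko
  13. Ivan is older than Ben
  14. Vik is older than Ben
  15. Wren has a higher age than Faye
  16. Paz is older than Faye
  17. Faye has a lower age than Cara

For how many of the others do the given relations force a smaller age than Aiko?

7

Directly below Aiko: Ben, Ivan, Vik.
One step further: Ines, Paz (5 so far).
One step further: Faye, Wren (7 so far).
Nothing else is reachable below Aiko; 7 in all.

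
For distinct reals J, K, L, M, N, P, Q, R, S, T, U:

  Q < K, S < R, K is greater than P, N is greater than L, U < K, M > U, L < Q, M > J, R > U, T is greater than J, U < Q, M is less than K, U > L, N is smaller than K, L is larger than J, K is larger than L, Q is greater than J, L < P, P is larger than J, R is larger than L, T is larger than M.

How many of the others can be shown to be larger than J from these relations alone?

9

Directly above J: L, Q, M, T, P.
One step further: N, U, K, R (9 so far).
No other element is forced above J by the given relations, so the count is 9.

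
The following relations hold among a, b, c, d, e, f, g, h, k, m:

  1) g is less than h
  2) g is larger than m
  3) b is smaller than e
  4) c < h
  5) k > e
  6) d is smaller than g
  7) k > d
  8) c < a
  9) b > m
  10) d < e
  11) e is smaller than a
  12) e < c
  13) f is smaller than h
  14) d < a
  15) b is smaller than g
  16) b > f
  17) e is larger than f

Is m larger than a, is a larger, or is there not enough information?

m < b and b < e give m < e.
Then e < c extends the chain to c.
Then c < a extends the chain to a.
So a is larger.

a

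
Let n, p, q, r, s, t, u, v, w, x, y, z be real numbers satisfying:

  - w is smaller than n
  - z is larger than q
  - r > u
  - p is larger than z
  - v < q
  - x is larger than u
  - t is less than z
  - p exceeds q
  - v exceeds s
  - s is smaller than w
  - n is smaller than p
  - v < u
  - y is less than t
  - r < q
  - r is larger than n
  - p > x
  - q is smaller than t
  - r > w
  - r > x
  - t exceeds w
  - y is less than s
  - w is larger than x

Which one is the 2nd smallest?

s

Chaining the given pairs: y < s < v < u < x < w < n < r < q < t < z < p.
The 2nd smallest is s.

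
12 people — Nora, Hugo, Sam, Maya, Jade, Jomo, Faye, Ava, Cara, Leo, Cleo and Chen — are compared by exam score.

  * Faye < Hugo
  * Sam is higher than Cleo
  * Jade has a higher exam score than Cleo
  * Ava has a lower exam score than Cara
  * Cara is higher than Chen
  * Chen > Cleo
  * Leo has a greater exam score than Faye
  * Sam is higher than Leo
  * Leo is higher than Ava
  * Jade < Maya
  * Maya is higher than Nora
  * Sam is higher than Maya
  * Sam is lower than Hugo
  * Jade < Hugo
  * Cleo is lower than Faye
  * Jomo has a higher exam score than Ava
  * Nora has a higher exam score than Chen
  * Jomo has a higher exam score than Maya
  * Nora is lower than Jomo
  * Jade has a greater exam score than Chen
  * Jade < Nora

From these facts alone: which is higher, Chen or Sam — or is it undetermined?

Sam

Chaining the given relations: Chen < Jade < Nora < Maya < Sam.
So Sam is higher.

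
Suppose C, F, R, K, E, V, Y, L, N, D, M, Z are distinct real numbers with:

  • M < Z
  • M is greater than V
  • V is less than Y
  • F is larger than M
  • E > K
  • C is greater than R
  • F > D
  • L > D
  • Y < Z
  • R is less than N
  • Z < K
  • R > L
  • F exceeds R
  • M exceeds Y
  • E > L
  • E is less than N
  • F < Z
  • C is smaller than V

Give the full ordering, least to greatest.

D < L < R < C < V < Y < M < F < Z < K < E < N

Nothing is placed below D, so it is least; from there D < L; L < R; R < C; C < V; V < Y; Y < M; M < F; F < Z; Z < K; K < E; E < N, each given directly.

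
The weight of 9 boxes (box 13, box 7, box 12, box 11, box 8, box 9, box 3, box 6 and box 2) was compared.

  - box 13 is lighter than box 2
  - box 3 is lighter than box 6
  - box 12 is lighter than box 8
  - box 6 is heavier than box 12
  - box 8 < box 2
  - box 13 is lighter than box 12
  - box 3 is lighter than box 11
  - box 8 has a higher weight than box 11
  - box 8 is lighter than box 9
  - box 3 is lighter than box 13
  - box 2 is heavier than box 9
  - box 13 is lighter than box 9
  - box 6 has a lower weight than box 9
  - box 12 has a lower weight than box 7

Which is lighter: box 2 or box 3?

Chaining the given relations: box 3 < box 13 < box 12 < box 6 < box 9 < box 2.
So box 3 < box 2; box 3 is the lighter of the two.

box 3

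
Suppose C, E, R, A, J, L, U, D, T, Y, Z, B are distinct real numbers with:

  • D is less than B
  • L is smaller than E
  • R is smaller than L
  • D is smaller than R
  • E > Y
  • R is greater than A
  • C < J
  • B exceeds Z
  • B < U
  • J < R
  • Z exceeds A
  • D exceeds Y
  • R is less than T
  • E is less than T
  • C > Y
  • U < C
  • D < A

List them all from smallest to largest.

Nothing is placed below Y, so it is least; from there Y < D; D < A; A < Z; Z < B; B < U; U < C; C < J; J < R; R < L; L < E; E < T, each given directly.

Y < D < A < Z < B < U < C < J < R < L < E < T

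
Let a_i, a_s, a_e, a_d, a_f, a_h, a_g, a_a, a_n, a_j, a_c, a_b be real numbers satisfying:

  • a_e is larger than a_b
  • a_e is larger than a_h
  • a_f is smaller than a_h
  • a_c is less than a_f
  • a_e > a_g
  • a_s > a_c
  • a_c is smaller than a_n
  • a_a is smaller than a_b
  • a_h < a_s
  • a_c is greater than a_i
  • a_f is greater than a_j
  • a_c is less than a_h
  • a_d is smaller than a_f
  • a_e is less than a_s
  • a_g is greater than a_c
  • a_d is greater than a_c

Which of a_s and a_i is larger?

a_s

Link the given pairs in sequence: a_i < a_c; a_c < a_d; a_d < a_f; a_f < a_h; a_h < a_e; a_e < a_s.
Together: a_i < a_c < a_d < a_f < a_h < a_e < a_s.
So a_i < a_s; a_s is the larger of the two.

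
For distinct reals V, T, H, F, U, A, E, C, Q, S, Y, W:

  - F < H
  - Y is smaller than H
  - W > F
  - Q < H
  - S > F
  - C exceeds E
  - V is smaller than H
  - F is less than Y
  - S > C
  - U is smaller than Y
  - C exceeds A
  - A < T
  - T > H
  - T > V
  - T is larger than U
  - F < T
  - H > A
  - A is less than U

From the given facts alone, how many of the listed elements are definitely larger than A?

6

The elements the relations force above A are U, C, Y, S, H, T — no chain reaches any other.
That is 6.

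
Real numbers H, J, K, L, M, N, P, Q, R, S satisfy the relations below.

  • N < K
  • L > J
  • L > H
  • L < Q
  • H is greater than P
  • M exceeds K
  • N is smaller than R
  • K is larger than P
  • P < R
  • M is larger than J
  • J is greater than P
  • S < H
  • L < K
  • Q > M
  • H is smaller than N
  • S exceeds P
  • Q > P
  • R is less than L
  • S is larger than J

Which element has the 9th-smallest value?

Chaining the given pairs: P < J < S < H < N < R < L < K < M < Q.
Counting 9 from the smallest end gives M.

M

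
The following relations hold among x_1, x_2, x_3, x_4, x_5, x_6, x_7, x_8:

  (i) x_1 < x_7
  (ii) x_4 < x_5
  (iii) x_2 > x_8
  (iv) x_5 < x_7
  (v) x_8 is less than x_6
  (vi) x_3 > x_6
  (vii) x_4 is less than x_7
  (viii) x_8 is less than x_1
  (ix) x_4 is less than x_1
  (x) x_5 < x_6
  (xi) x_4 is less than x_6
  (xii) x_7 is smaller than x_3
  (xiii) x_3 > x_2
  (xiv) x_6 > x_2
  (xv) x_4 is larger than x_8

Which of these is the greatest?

x_3

Chaining downward from x_3: directly below it, x_2, x_7, x_6; then x_8, x_4, x_5, x_1.
That covers every other element, and nothing is given above x_3, so x_3 is the greatest.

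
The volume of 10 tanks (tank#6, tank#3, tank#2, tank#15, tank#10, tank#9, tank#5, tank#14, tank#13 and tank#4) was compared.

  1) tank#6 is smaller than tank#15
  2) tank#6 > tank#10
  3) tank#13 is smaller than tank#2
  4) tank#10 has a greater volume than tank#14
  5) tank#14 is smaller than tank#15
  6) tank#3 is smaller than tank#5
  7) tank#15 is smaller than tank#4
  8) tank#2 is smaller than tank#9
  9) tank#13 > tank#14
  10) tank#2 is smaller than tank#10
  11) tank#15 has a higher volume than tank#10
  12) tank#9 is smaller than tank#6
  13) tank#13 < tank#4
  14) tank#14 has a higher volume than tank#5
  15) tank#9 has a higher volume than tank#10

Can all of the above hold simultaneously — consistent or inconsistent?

The single ordering tank#3 < tank#5 < tank#14 < tank#13 < tank#2 < tank#10 < tank#9 < tank#6 < tank#15 < tank#4 satisfies every listed relation, so no contradiction arises.

consistent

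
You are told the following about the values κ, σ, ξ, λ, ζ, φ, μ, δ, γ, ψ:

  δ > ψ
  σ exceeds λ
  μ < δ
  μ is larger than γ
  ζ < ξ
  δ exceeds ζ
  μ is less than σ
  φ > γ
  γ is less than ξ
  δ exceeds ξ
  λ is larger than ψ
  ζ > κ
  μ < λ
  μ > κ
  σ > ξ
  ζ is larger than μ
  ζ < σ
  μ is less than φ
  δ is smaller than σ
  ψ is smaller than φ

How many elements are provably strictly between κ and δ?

3

The relations place κ below δ. An element lies strictly between them when it is forced above κ and also forced below δ.
Above κ: {μ, φ, ζ, λ, ξ, σ}. Below δ: {γ, ψ, μ, ζ, ξ}.
Intersection: {μ, ζ, ξ} — 3.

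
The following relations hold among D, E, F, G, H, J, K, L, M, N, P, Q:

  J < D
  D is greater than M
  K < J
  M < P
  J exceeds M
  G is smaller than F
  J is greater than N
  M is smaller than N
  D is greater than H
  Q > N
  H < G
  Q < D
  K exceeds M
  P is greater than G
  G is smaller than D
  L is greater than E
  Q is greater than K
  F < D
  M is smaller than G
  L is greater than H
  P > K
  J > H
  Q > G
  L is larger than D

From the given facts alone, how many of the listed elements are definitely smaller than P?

Directly below P: M, G, K.
One step further: H (4 so far).
Nothing else is reachable below P; 4 in all.

4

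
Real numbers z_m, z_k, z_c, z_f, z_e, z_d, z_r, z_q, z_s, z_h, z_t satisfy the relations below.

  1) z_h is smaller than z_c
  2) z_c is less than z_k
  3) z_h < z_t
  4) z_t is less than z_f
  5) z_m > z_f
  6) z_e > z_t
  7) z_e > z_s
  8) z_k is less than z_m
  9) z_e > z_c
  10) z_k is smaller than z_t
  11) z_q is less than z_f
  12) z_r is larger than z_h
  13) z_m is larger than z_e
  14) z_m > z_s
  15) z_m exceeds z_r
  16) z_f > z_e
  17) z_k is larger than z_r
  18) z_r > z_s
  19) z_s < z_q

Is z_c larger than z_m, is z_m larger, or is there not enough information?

z_m

Following the relations from z_c: z_c < z_k < z_t < z_e < z_f < z_m.
So z_m is larger.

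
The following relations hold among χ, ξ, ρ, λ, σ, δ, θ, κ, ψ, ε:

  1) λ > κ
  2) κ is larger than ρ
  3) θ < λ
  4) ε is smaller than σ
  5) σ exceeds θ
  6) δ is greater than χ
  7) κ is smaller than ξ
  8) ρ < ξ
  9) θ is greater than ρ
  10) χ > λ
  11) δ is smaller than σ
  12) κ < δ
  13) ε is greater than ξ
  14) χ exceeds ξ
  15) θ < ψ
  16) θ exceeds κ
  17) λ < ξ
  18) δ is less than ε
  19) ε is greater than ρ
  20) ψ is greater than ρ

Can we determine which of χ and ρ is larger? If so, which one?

χ

ρ < κ and κ < θ give ρ < θ.
With θ < λ: ρ < κ < θ < λ.
Then λ < ξ extends the chain to ξ.
With ξ < χ: ρ < κ < θ < λ < ξ < χ.
So χ is larger.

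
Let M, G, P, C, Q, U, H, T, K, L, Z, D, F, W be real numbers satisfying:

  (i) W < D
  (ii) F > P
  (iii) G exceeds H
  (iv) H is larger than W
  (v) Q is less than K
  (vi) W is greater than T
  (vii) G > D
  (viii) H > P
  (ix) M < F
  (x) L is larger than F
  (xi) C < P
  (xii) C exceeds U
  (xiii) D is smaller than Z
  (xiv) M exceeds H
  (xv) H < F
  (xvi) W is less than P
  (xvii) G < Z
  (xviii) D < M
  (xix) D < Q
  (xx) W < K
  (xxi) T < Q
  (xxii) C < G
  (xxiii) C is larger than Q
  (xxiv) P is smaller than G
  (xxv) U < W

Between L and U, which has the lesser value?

U < W and W < D give U < D.
Then D < Q extends the chain to Q.
Then Q < C extends the chain to C.
With C < P: U < W < D < Q < C < P.
Then P < H extends the chain to H.
Then H < M extends the chain to M.
With M < F: U < W < D < Q < C < P < H < M < F.
Then F < L extends the chain to L.
So U < L; U is the smaller of the two.

U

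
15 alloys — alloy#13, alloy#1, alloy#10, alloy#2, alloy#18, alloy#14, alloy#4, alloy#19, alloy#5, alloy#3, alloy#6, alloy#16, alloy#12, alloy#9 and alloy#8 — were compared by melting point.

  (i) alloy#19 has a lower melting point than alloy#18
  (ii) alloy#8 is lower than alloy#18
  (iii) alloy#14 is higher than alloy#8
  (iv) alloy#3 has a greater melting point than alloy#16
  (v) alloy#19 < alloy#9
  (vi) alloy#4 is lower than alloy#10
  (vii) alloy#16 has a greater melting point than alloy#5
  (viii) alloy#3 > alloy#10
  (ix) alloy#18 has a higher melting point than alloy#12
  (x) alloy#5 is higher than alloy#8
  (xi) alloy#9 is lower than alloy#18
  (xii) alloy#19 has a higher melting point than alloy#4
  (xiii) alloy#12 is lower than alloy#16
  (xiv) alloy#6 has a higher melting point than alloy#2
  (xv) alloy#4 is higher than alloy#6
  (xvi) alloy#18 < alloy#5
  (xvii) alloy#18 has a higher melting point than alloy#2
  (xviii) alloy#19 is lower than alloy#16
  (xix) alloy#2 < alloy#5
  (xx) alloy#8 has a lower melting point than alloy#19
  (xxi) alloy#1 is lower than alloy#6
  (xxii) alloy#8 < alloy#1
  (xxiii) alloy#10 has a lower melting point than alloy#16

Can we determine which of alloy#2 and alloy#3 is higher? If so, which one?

alloy#2 < alloy#6 and alloy#6 < alloy#4 give alloy#2 < alloy#4.
Then alloy#4 < alloy#19 extends the chain to alloy#19.
Then alloy#19 < alloy#9 extends the chain to alloy#9.
Then alloy#9 < alloy#18 extends the chain to alloy#18.
Then alloy#18 < alloy#5 extends the chain to alloy#5.
Then alloy#5 < alloy#16 extends the chain to alloy#16.
Then alloy#16 < alloy#3 extends the chain to alloy#3.
So alloy#3 is higher.

alloy#3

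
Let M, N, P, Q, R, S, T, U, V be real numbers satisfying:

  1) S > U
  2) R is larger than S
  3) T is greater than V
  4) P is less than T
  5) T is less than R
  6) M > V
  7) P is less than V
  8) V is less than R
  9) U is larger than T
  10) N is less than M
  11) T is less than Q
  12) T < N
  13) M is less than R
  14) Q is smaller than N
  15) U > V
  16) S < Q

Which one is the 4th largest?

Q

The consecutive relations fix a unique order: P < V < T < U < S < Q < N < M < R.
Counting 4 from the largest end gives Q.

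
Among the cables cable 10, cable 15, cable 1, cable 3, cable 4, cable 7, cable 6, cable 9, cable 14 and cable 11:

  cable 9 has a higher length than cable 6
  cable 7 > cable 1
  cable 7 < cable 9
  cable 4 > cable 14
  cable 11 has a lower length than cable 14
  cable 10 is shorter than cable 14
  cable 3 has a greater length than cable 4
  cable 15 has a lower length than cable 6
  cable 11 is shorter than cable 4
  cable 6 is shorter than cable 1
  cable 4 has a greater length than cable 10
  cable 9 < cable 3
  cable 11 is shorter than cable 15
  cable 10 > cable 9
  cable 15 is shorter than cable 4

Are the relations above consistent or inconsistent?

consistent

The single ordering cable 11 < cable 15 < cable 6 < cable 1 < cable 7 < cable 9 < cable 10 < cable 14 < cable 4 < cable 3 satisfies every listed relation, so no contradiction arises.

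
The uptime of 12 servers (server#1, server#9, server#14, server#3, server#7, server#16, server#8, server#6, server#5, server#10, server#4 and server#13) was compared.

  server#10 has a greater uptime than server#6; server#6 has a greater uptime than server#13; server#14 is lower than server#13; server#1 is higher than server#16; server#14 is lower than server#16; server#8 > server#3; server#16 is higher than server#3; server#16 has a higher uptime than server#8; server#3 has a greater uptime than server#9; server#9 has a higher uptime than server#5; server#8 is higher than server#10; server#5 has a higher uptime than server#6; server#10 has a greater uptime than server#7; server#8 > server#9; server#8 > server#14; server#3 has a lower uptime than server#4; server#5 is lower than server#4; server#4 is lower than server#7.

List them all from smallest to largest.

server#14 < server#13 < server#6 < server#5 < server#9 < server#3 < server#4 < server#7 < server#10 < server#8 < server#16 < server#1

Nothing is placed below server#14, so it is least; from there server#14 < server#13; server#13 < server#6; server#6 < server#5; server#5 < server#9; server#9 < server#3; server#3 < server#4; server#4 < server#7; server#7 < server#10; server#10 < server#8; server#8 < server#16; server#16 < server#1, each given directly.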